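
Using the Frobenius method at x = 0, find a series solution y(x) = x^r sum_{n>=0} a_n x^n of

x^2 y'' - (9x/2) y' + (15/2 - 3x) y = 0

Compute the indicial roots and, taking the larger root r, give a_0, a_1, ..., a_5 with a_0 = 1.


Write in Frobenius form y'' + (p(x)/x) y' + (q(x)/x^2) y = 0:
  p(x) = -9/2,  q(x) = 15/2 - 3x.
Indicial equation: r(r-1) + (-9/2) r + (15/2) = 0 -> roots r_1 = 3, r_2 = 5/2.
Take r = r_1 = 3. Let y(x) = x^r sum_{n>=0} a_n x^n with a_0 = 1.
Substitute y = x^r sum a_n x^n and match x^{r+n}. The recurrence is
  D(n) a_n - 3 a_{n-1} = 0,  where D(n) = (r+n)(r+n-1) + (-9/2)(r+n) + (15/2).
  a_n = 3 / D(n) * a_{n-1}.
Since the indicial polynomial factors as (r - r_1)(r - r_2), D(n) = (r_1 + n - r_1)(r_1 + n - r_2) = n(n + 1/2).
Evaluating step by step (a_0 = 1):
  n = 1: D(1) = 1(1 + 1/2) = 3/2; numerator = 3(1) = 3; a_1 = (3)/(3/2) = 2
  n = 2: D(2) = 2(2 + 1/2) = 5; numerator = 3(2) = 6; a_2 = (6)/(5) = 6/5
  n = 3: D(3) = 3(3 + 1/2) = 21/2; numerator = 3(6/5) = 18/5; a_3 = (18/5)/(21/2) = 12/35
  n = 4: D(4) = 4(4 + 1/2) = 18; numerator = 3(12/35) = 36/35; a_4 = (36/35)/(18) = 2/35
  n = 5: D(5) = 5(5 + 1/2) = 55/2; numerator = 3(2/35) = 6/35; a_5 = (6/35)/(55/2) = 12/1925

r = 3; a_0 = 1; a_1 = 2; a_2 = 6/5; a_3 = 12/35; a_4 = 2/35; a_5 = 12/1925


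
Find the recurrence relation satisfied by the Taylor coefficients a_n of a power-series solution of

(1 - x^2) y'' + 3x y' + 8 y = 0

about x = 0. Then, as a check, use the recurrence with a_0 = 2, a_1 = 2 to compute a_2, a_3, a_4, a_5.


Substitute y = sum_n a_n x^n.
(1 - 1 x^2) y'' contributes (n+2)(n+1) a_{n+2} - n(n-1) a_n at x^n.
3 x y'(x) contributes 3 n a_n at x^n.
8 y(x) contributes 8 a_n at x^n.
Matching x^n: (n+2)(n+1) a_{n+2} + (-n(n-1) + 3 n + 8) a_n = 0.
Thus a_{n+2} = (n(n-1) - 3 n - 8) / ((n+1)(n+2)) * a_n.

Check with a_0 = 2, a_1 = 2 (apply the recurrence for n = 0, 1, 2, 3): a_0 = 2, a_1 = 2, a_2 = -8, a_3 = -11/3, a_4 = 8, a_5 = 121/60.

a_(n+2) = (n(n-1) - 3 n - 8) / ((n+1)(n+2)) * a_n; check: a_0 = 2, a_1 = 2, a_2 = -8, a_3 = -11/3, a_4 = 8, a_5 = 121/60


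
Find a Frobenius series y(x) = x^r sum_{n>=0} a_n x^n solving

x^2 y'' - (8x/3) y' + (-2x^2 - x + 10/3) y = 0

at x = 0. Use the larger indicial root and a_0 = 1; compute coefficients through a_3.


Write in Frobenius form y'' + (p(x)/x) y' + (q(x)/x^2) y = 0:
  p(x) = -8/3,  q(x) = -2x^2 - x + 10/3.
Indicial equation: r(r-1) + (-8/3) r + (10/3) = 0 -> roots r_1 = 2, r_2 = 5/3.
Take r = r_1 = 2. Let y(x) = x^r sum_{n>=0} a_n x^n with a_0 = 1.
Substitute y = x^r sum a_n x^n and match x^{r+n}. The recurrence is
  D(n) a_n - 1 a_{n-1} - 2 a_{n-2} = 0,  where D(n) = (r+n)(r+n-1) + (-8/3)(r+n) + (10/3).
  a_n = [1 a_{n-1} + 2 a_{n-2}] / D(n).
Since the indicial polynomial factors as (r - r_1)(r - r_2), D(n) = (r_1 + n - r_1)(r_1 + n - r_2) = n(n + 1/3).
Evaluating step by step (a_0 = 1):
  n = 1: D(1) = 1(1 + 1/3) = 4/3; numerator = 1(1) = 1; a_1 = (1)/(4/3) = 3/4
  n = 2: D(2) = 2(2 + 1/3) = 14/3; numerator = 1(3/4) + 2(1) = 11/4; a_2 = (11/4)/(14/3) = 33/56
  n = 3: D(3) = 3(3 + 1/3) = 10; numerator = 1(33/56) + 2(3/4) = 117/56; a_3 = (117/56)/(10) = 117/560

r = 2; a_0 = 1; a_1 = 3/4; a_2 = 33/56; a_3 = 117/560


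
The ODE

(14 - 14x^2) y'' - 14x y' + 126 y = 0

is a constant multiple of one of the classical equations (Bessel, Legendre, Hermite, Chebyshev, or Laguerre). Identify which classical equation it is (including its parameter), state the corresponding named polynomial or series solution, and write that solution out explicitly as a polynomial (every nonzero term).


All three coefficients share the factor 14; dividing through by 14 gives  (1 - x^2) y'' - x y' + 9 y = 0.
This matches the Chebyshev equation (1 - x^2) y'' - x y' + n^2 y = 0 (note the -x y' term, not -2x y') with n^2 = 9, so n = 3; the polynomial solution is T_3(x).
With y = sum_k a_k x^k, matching x^k gives (k+2)(k+1) a_{k+2} = (k^2 - n^2) a_k = (k - 3)(k + 3) a_k. The right side vanishes at k = 3, so the series with the parity of 3 terminates at degree 3.
Standard normalization: leading coefficient of T_n is 2^(n-1), so a_3 = 2^2 = 4. Work downward with a_k = (k+1)(k+2) a_{k+2} / ((k - 3)(k + 3)):
  a_1 = (2)(3)(4) / ((1 - 3)(1 + 3)) = 24/(-8) = -3
Hence T_3(x) = 4 x^3 - 3 x.

T_3(x); series = 4 x^3 - 3 x


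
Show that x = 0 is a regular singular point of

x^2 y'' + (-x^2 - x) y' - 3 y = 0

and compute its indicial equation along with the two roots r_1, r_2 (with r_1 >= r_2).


Divide by x^2 to reach normal form y'' + P_1(x) y' + P_2(x) y = 0 with P_1(x) = -1 - 1/x and P_2(x) = -3/x^2.
x = 0 is a singular point because the y'-coefficient -1 - 1/x has a pole at x = 0 and the y-coefficient -3/x^2 has a pole at x = 0.
It is a regular singular point because x P_1(x) = p(x) = -x - 1 and x^2 P_2(x) = q(x) = -3 are polynomials, hence analytic at x = 0.
p(0) = -1,  q(0) = -3.
Indicial equation: r(r-1) + p(0) r + q(0) = 0, i.e. r^2 + (p(0) - 1) r + q(0) = 0, i.e. r^2 - 2 r - 3 = 0.
Discriminant: (-2)^2 - 4(-3) = 16, so r = (2 ± 4)/2.
Solving: r_1 = 3, r_2 = -1.

indicial: r^2 - 2 r - 3 = 0; roots r_1 = 3, r_2 = -1


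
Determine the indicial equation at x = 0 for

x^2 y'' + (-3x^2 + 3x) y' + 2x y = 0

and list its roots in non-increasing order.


Divide by x^2 to reach normal form y'' + P_1(x) y' + P_2(x) y = 0 with P_1(x) = -3 + 3/x and P_2(x) = 2/x.
x = 0 is a singular point because the y'-coefficient -3 + 3/x has a pole at x = 0 and the y-coefficient 2/x has a pole at x = 0.
It is a regular singular point because x P_1(x) = p(x) = 3 - 3x and x^2 P_2(x) = q(x) = 2x are polynomials, hence analytic at x = 0.
p(0) = 3,  q(0) = 0.
Indicial equation: r(r-1) + p(0) r + q(0) = 0, i.e. r^2 + (p(0) - 1) r + q(0) = 0, i.e. r^2 + 2 r = 0.
Discriminant: (2)^2 - 4(0) = 4, so r = (-2 ± 2)/2.
Solving: r_1 = 0, r_2 = -2.

indicial: r^2 + 2 r = 0; roots r_1 = 0, r_2 = -2


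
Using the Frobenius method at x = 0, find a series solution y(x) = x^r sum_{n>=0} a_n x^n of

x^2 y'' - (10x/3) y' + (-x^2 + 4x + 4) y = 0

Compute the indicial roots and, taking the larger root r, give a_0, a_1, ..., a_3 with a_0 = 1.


Write in Frobenius form y'' + (p(x)/x) y' + (q(x)/x^2) y = 0:
  p(x) = -10/3,  q(x) = -x^2 + 4x + 4.
Indicial equation: r(r-1) + (-10/3) r + (4) = 0 -> roots r_1 = 3, r_2 = 4/3.
Take r = r_1 = 3. Let y(x) = x^r sum_{n>=0} a_n x^n with a_0 = 1.
Substitute y = x^r sum a_n x^n and match x^{r+n}. The recurrence is
  D(n) a_n + 4 a_{n-1} - 1 a_{n-2} = 0,  where D(n) = (r+n)(r+n-1) + (-10/3)(r+n) + (4).
  a_n = [-4 a_{n-1} + 1 a_{n-2}] / D(n).
Since the indicial polynomial factors as (r - r_1)(r - r_2), D(n) = (r_1 + n - r_1)(r_1 + n - r_2) = n(n + 5/3).
Evaluating step by step (a_0 = 1):
  n = 1: D(1) = 1(1 + 5/3) = 8/3; numerator = -4(1) = -4; a_1 = (-4)/(8/3) = -3/2
  n = 2: D(2) = 2(2 + 5/3) = 22/3; numerator = -4(-3/2) + 1(1) = 7; a_2 = (7)/(22/3) = 21/22
  n = 3: D(3) = 3(3 + 5/3) = 14; numerator = -4(21/22) + 1(-3/2) = -117/22; a_3 = (-117/22)/(14) = -117/308

r = 3; a_0 = 1; a_1 = -3/2; a_2 = 21/22; a_3 = -117/308


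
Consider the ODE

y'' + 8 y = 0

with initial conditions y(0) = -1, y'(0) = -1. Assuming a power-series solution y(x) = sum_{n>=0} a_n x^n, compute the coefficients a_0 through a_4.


Ansatz: y(x) = sum_{n>=0} a_n x^n, so y'(x) = sum_{n>=1} n a_n x^(n-1) and y''(x) = sum_{n>=2} n(n-1) a_n x^(n-2).
Substitute into P(x) y'' + Q(x) y' + R(x) y = 0 with P(x) = 1, Q(x) = 0, R(x) = 8, and match powers of x.
Initial conditions: a_0 = -1, a_1 = -1.
Setting the coefficient of each power of x to zero and solving order by order (substituting the coefficients already found):
  x^0: 2 a_2 + 8 a_0 = 0  ->  2 a_2 = -8 a_0 = 8  ->  a_2 = 4
  x^1: 6 a_3 + 8 a_1 = 0  ->  6 a_3 = -8 a_1 = 8  ->  a_3 = 4/3
  x^2: 12 a_4 + 8 a_2 = 0  ->  12 a_4 = -8 a_2 = -32  ->  a_4 = -8/3
Truncated series: y(x) = -1 - x + 4 x^2 + (4/3) x^3 - (8/3) x^4 + O(x^5).

a_0 = -1; a_1 = -1; a_2 = 4; a_3 = 4/3; a_4 = -8/3


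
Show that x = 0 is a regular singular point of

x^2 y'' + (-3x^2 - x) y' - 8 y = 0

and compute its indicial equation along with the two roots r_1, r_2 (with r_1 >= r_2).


Divide by x^2 to reach normal form y'' + P_1(x) y' + P_2(x) y = 0 with P_1(x) = -3 - 1/x and P_2(x) = -8/x^2.
x = 0 is a singular point because the y'-coefficient -3 - 1/x has a pole at x = 0 and the y-coefficient -8/x^2 has a pole at x = 0.
It is a regular singular point because x P_1(x) = p(x) = -3x - 1 and x^2 P_2(x) = q(x) = -8 are polynomials, hence analytic at x = 0.
p(0) = -1,  q(0) = -8.
Indicial equation: r(r-1) + p(0) r + q(0) = 0, i.e. r^2 + (p(0) - 1) r + q(0) = 0, i.e. r^2 - 2 r - 8 = 0.
Discriminant: (-2)^2 - 4(-8) = 36, so r = (2 ± 6)/2.
Solving: r_1 = 4, r_2 = -2.

indicial: r^2 - 2 r - 8 = 0; roots r_1 = 4, r_2 = -2


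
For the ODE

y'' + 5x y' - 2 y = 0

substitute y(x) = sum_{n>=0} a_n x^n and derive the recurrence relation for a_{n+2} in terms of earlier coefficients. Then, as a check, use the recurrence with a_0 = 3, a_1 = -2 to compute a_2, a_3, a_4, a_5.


Substitute y = sum_n a_n x^n.
y''(x) has coefficient (n+2)(n+1) a_{n+2} at x^n;
5 x y'(x) has coefficient 5 n a_n at x^n (shift);
-2 y(x) has coefficient -2 a_n at x^n.
Matching x^n: (n+2)(n+1) a_{n+2} + (5n - 2) a_n = 0.
Thus a_{n+2} = (-5n + 2) / ((n+1)(n+2)) * a_n.

Check with a_0 = 3, a_1 = -2 (apply the recurrence for n = 0, 1, 2, 3): a_0 = 3, a_1 = -2, a_2 = 3, a_3 = 1, a_4 = -2, a_5 = -13/20.

a_(n+2) = (-5n + 2) / ((n+1)(n+2)) * a_n; check: a_0 = 3, a_1 = -2, a_2 = 3, a_3 = 1, a_4 = -2, a_5 = -13/20


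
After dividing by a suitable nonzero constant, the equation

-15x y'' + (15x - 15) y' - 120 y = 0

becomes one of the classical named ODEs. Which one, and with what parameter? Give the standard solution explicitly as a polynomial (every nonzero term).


All three coefficients share the factor -15; dividing through by -15 gives  x y'' + (1 - x) y' + 8 y = 0.
This matches the Laguerre equation x y'' + (1 - x) y' + n y = 0 with n = 8; the polynomial solution is L_8(x).
With y = sum_k a_k x^k, matching x^k gives (k+1)k a_{k+1} + (k+1) a_{k+1} - k a_k + n a_k = 0, i.e. (k+1)^2 a_{k+1} = (k - n) a_k = (k - 8) a_k. The right side vanishes at k = 8, so the series terminates at degree 8.
Standard normalization L_n(0) = 1 gives a_0 = 1. Work upward with a_{k+1} = (k - 8) a_k / (k+1)^2:
  a_1 = (0 - 8)(1) / 1^2 = -8/1 = -8
  a_2 = (1 - 8)(-8) / 2^2 = 56/4 = 14
  a_3 = (2 - 8)(14) / 3^2 = -84/9 = -28/3
  a_4 = (3 - 8)(-28/3) / 4^2 = (140/3)/16 = 35/12
  a_5 = (4 - 8)(35/12) / 5^2 = (-35/3)/25 = -7/15
  a_6 = (5 - 8)(-7/15) / 6^2 = (7/5)/36 = 7/180
  a_7 = (6 - 8)(7/180) / 7^2 = (-7/90)/49 = -1/630
  a_8 = (7 - 8)(-1/630) / 8^2 = (1/630)/64 = 1/40320
Hence L_8(x) = x^8/40320 - x^7/630 + 7 x^6/180 - 7 x^5/15 + 35 x^4/12 - 28 x^3/3 + 14 x^2 - 8 x + 1.

L_8(x); series = x^8/40320 - x^7/630 + 7 x^6/180 - 7 x^5/15 + 35 x^4/12 - 28 x^3/3 + 14 x^2 - 8 x + 1


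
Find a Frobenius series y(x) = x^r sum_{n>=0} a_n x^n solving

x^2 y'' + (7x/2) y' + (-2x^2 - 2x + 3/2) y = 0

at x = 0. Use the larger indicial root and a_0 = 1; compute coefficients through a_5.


Write in Frobenius form y'' + (p(x)/x) y' + (q(x)/x^2) y = 0:
  p(x) = 7/2,  q(x) = -2x^2 - 2x + 3/2.
Indicial equation: r(r-1) + (7/2) r + (3/2) = 0 -> roots r_1 = -1, r_2 = -3/2.
Take r = r_1 = -1. Let y(x) = x^r sum_{n>=0} a_n x^n with a_0 = 1.
Substitute y = x^r sum a_n x^n and match x^{r+n}. The recurrence is
  D(n) a_n - 2 a_{n-1} - 2 a_{n-2} = 0,  where D(n) = (r+n)(r+n-1) + (7/2)(r+n) + (3/2).
  a_n = [2 a_{n-1} + 2 a_{n-2}] / D(n).
Since the indicial polynomial factors as (r - r_1)(r - r_2), D(n) = (r_1 + n - r_1)(r_1 + n - r_2) = n(n + 1/2).
Evaluating step by step (a_0 = 1):
  n = 1: D(1) = 1(1 + 1/2) = 3/2; numerator = 2(1) = 2; a_1 = (2)/(3/2) = 4/3
  n = 2: D(2) = 2(2 + 1/2) = 5; numerator = 2(4/3) + 2(1) = 14/3; a_2 = (14/3)/(5) = 14/15
  n = 3: D(3) = 3(3 + 1/2) = 21/2; numerator = 2(14/15) + 2(4/3) = 68/15; a_3 = (68/15)/(21/2) = 136/315
  n = 4: D(4) = 4(4 + 1/2) = 18; numerator = 2(136/315) + 2(14/15) = 172/63; a_4 = (172/63)/(18) = 86/567
  n = 5: D(5) = 5(5 + 1/2) = 55/2; numerator = 2(86/567) + 2(136/315) = 3308/2835; a_5 = (3308/2835)/(55/2) = 6616/155925

r = -1; a_0 = 1; a_1 = 4/3; a_2 = 14/15; a_3 = 136/315; a_4 = 86/567; a_5 = 6616/155925


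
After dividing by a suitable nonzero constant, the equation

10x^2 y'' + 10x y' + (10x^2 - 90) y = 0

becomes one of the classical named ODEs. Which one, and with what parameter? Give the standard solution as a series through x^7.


All three coefficients share the factor 10; dividing through by 10 gives  x^2 y'' + x y' + (x^2 - 9) y = 0.
This matches the Bessel equation x^2 y'' + x y' + (x^2 - nu^2) y = 0 with nu^2 = 9, so nu = 3; the solution bounded at x = 0 is J_3(x).
Frobenius at x = 0: indicial roots ±nu; for r = nu the recurrence k(k + 2nu) c_k = -c_{k-2} gives the standard series J_nu(x) = sum_{k>=0} (-1)^k / (k! (k+nu)!) (x/2)^(2k+nu). Evaluate the first 3 terms:
  k = 0: (-1)^0 / (0! * 3! * 2^3) x^3 = 1/(1*6*8) x^3 = (1/48) x^3
  k = 1: (-1)^1 / (1! * 4! * 2^5) x^5 = -1/(1*24*32) x^5 = (-1/768) x^5
  k = 2: (-1)^2 / (2! * 5! * 2^7) x^7 = 1/(2*120*128) x^7 = (1/30720) x^7
Hence J_3(x) = x^7/30720 - x^5/768 + x^3/48 + ....

J_3(x); series = x^7/30720 - x^5/768 + x^3/48


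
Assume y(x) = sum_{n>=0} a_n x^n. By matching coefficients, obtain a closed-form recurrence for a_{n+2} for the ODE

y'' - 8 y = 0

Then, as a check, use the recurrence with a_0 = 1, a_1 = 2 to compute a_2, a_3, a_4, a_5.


Substitute y = sum_n a_n x^n into y'' + (const) y = 0.
y''(x) = sum_{n>=0} (n+2)(n+1) a_{n+2} x^n.
The ODE becomes sum_n [(n+2)(n+1) a_{n+2} - 8 a_n] x^n = 0.
Setting each coefficient to zero gives the recurrence:
  (n+2)(n+1) a_{n+2} - 8 a_n = 0,
  a_{n+2} = 8 / ((n+1)(n+2)) a_n.

Check with a_0 = 1, a_1 = 2 (apply the recurrence for n = 0, 1, 2, 3): a_0 = 1, a_1 = 2, a_2 = 4, a_3 = 8/3, a_4 = 8/3, a_5 = 16/15.

a_{n+2} = 8/((n+1)(n+2)) * a_n; check: a_0 = 1, a_1 = 2, a_2 = 4, a_3 = 8/3, a_4 = 8/3, a_5 = 16/15


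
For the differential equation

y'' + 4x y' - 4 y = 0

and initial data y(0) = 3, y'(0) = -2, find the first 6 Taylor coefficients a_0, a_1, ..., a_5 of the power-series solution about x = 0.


Ansatz: y(x) = sum_{n>=0} a_n x^n, so y'(x) = sum_{n>=1} n a_n x^(n-1) and y''(x) = sum_{n>=2} n(n-1) a_n x^(n-2).
Substitute into P(x) y'' + Q(x) y' + R(x) y = 0 with P(x) = 1, Q(x) = 4x, R(x) = -4, and match powers of x.
Initial conditions: a_0 = 3, a_1 = -2.
Setting the coefficient of each power of x to zero and solving order by order (substituting the coefficients already found):
  x^0: 2 a_2 - 4 a_0 = 0  ->  2 a_2 = 4 a_0 = 12  ->  a_2 = 6
  x^1: 6 a_3 = 0  ->  a_3 = 0
  x^2: 12 a_4 + 4 a_2 = 0  ->  12 a_4 = -4 a_2 = -24  ->  a_4 = -2
  x^3: 20 a_5 + 8 a_3 = 0  ->  20 a_5 = -8 a_3 = 0  ->  a_5 = 0
Truncated series: y(x) = 3 - 2 x + 6 x^2 - 2 x^4 + O(x^6).

a_0 = 3; a_1 = -2; a_2 = 6; a_3 = 0; a_4 = -2; a_5 = 0


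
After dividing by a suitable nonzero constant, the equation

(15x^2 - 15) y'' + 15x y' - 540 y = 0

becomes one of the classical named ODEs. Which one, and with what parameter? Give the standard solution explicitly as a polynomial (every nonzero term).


All three coefficients share the factor -15; dividing through by -15 gives  (1 - x^2) y'' - x y' + 36 y = 0.
This matches the Chebyshev equation (1 - x^2) y'' - x y' + n^2 y = 0 (note the -x y' term, not -2x y') with n^2 = 36, so n = 6; the polynomial solution is T_6(x).
With y = sum_k a_k x^k, matching x^k gives (k+2)(k+1) a_{k+2} = (k^2 - n^2) a_k = (k - 6)(k + 6) a_k. The right side vanishes at k = 6, so the series with the parity of 6 terminates at degree 6.
Standard normalization: leading coefficient of T_n is 2^(n-1), so a_6 = 2^5 = 32. Work downward with a_k = (k+1)(k+2) a_{k+2} / ((k - 6)(k + 6)):
  a_4 = (5)(6)(32) / ((4 - 6)(4 + 6)) = 960/(-20) = -48
  a_2 = (3)(4)(-48) / ((2 - 6)(2 + 6)) = -576/(-32) = 18
  a_0 = (1)(2)(18) / ((0 - 6)(0 + 6)) = 36/(-36) = -1
Hence T_6(x) = 32 x^6 - 48 x^4 + 18 x^2 - 1.

T_6(x); series = 32 x^6 - 48 x^4 + 18 x^2 - 1


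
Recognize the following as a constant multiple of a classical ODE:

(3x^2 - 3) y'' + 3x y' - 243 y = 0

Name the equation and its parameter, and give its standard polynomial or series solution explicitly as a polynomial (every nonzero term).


All three coefficients share the factor -3; dividing through by -3 gives  (1 - x^2) y'' - x y' + 81 y = 0.
This matches the Chebyshev equation (1 - x^2) y'' - x y' + n^2 y = 0 (note the -x y' term, not -2x y') with n^2 = 81, so n = 9; the polynomial solution is T_9(x).
With y = sum_k a_k x^k, matching x^k gives (k+2)(k+1) a_{k+2} = (k^2 - n^2) a_k = (k - 9)(k + 9) a_k. The right side vanishes at k = 9, so the series with the parity of 9 terminates at degree 9.
Standard normalization: leading coefficient of T_n is 2^(n-1), so a_9 = 2^8 = 256. Work downward with a_k = (k+1)(k+2) a_{k+2} / ((k - 9)(k + 9)):
  a_7 = (8)(9)(256) / ((7 - 9)(7 + 9)) = 18432/(-32) = -576
  a_5 = (6)(7)(-576) / ((5 - 9)(5 + 9)) = -24192/(-56) = 432
  a_3 = (4)(5)(432) / ((3 - 9)(3 + 9)) = 8640/(-72) = -120
  a_1 = (2)(3)(-120) / ((1 - 9)(1 + 9)) = -720/(-80) = 9
Hence T_9(x) = 256 x^9 - 576 x^7 + 432 x^5 - 120 x^3 + 9 x.

T_9(x); series = 256 x^9 - 576 x^7 + 432 x^5 - 120 x^3 + 9 x


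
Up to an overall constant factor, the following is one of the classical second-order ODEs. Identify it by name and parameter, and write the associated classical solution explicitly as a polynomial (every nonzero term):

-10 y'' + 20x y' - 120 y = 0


All three coefficients share the factor -10; dividing through by -10 gives  y'' - 2x y' + 12 y = 0.
This matches the Hermite equation y'' - 2x y' + 2n y = 0 with 2n = 12, so n = 6; the polynomial solution is H_6(x).
With y = sum_k a_k x^k, matching x^k gives (k+2)(k+1) a_{k+2} = 2(k - n) a_k = 2(k - 6) a_k. The right side vanishes at k = 6, so the series with the parity of 6 terminates at degree 6.
Standard normalization: leading coefficient of H_n is 2^n, so a_6 = 2^6 = 64. Work downward with a_k = (k+1)(k+2) a_{k+2} / (2(k - n)):
  a_4 = (5)(6)(64) / (2(4 - 6)) = 1920/(-4) = -480
  a_2 = (3)(4)(-480) / (2(2 - 6)) = -5760/(-8) = 720
  a_0 = (1)(2)(720) / (2(0 - 6)) = 1440/(-12) = -120
Hence H_6(x) = 64 x^6 - 480 x^4 + 720 x^2 - 120.

H_6(x); series = 64 x^6 - 480 x^4 + 720 x^2 - 120


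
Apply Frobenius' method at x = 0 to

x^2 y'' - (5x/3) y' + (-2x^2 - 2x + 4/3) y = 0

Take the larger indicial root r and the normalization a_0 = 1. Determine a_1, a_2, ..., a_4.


Write in Frobenius form y'' + (p(x)/x) y' + (q(x)/x^2) y = 0:
  p(x) = -5/3,  q(x) = -2x^2 - 2x + 4/3.
Indicial equation: r(r-1) + (-5/3) r + (4/3) = 0 -> roots r_1 = 2, r_2 = 2/3.
Take r = r_1 = 2. Let y(x) = x^r sum_{n>=0} a_n x^n with a_0 = 1.
Substitute y = x^r sum a_n x^n and match x^{r+n}. The recurrence is
  D(n) a_n - 2 a_{n-1} - 2 a_{n-2} = 0,  where D(n) = (r+n)(r+n-1) + (-5/3)(r+n) + (4/3).
  a_n = [2 a_{n-1} + 2 a_{n-2}] / D(n).
Since the indicial polynomial factors as (r - r_1)(r - r_2), D(n) = (r_1 + n - r_1)(r_1 + n - r_2) = n(n + 4/3).
Evaluating step by step (a_0 = 1):
  n = 1: D(1) = 1(1 + 4/3) = 7/3; numerator = 2(1) = 2; a_1 = (2)/(7/3) = 6/7
  n = 2: D(2) = 2(2 + 4/3) = 20/3; numerator = 2(6/7) + 2(1) = 26/7; a_2 = (26/7)/(20/3) = 39/70
  n = 3: D(3) = 3(3 + 4/3) = 13; numerator = 2(39/70) + 2(6/7) = 99/35; a_3 = (99/35)/(13) = 99/455
  n = 4: D(4) = 4(4 + 4/3) = 64/3; numerator = 2(99/455) + 2(39/70) = 141/91; a_4 = (141/91)/(64/3) = 423/5824

r = 2; a_0 = 1; a_1 = 6/7; a_2 = 39/70; a_3 = 99/455; a_4 = 423/5824


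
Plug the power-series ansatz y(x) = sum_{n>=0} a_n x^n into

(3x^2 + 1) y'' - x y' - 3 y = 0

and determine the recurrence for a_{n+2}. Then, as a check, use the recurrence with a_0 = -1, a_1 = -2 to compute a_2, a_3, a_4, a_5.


Substitute y = sum_n a_n x^n.
(1 + 3 x^2) y'' contributes (n+2)(n+1) a_{n+2} + 3 n(n-1) a_n at x^n.
-x y'(x) contributes -n a_n at x^n.
-3 y(x) contributes -3 a_n at x^n.
Matching x^n: (n+2)(n+1) a_{n+2} + (3 n(n-1) - n - 3) a_n = 0.
Thus a_{n+2} = (-3 n(n-1) + n + 3) / ((n+1)(n+2)) * a_n.

Check with a_0 = -1, a_1 = -2 (apply the recurrence for n = 0, 1, 2, 3): a_0 = -1, a_1 = -2, a_2 = -3/2, a_3 = -4/3, a_4 = 1/8, a_5 = 4/5.

a_(n+2) = (-3 n(n-1) + n + 3) / ((n+1)(n+2)) * a_n; check: a_0 = -1, a_1 = -2, a_2 = -3/2, a_3 = -4/3, a_4 = 1/8, a_5 = 4/5


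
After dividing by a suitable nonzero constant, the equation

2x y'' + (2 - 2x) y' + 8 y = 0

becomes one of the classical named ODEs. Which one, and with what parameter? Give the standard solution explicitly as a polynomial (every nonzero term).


All three coefficients share the factor 2; dividing through by 2 gives  x y'' + (1 - x) y' + 4 y = 0.
This matches the Laguerre equation x y'' + (1 - x) y' + n y = 0 with n = 4; the polynomial solution is L_4(x).
With y = sum_k a_k x^k, matching x^k gives (k+1)k a_{k+1} + (k+1) a_{k+1} - k a_k + n a_k = 0, i.e. (k+1)^2 a_{k+1} = (k - n) a_k = (k - 4) a_k. The right side vanishes at k = 4, so the series terminates at degree 4.
Standard normalization L_n(0) = 1 gives a_0 = 1. Work upward with a_{k+1} = (k - 4) a_k / (k+1)^2:
  a_1 = (0 - 4)(1) / 1^2 = -4/1 = -4
  a_2 = (1 - 4)(-4) / 2^2 = 12/4 = 3
  a_3 = (2 - 4)(3) / 3^2 = -6/9 = -2/3
  a_4 = (3 - 4)(-2/3) / 4^2 = (2/3)/16 = 1/24
Hence L_4(x) = x^4/24 - 2 x^3/3 + 3 x^2 - 4 x + 1.

L_4(x); series = x^4/24 - 2 x^3/3 + 3 x^2 - 4 x + 1


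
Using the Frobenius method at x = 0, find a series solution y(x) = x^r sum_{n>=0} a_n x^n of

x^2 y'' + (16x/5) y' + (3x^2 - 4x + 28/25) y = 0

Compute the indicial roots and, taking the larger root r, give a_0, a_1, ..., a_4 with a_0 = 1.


Write in Frobenius form y'' + (p(x)/x) y' + (q(x)/x^2) y = 0:
  p(x) = 16/5,  q(x) = 3x^2 - 4x + 28/25.
Indicial equation: r(r-1) + (16/5) r + (28/25) = 0 -> roots r_1 = -4/5, r_2 = -7/5.
Take r = r_1 = -4/5. Let y(x) = x^r sum_{n>=0} a_n x^n with a_0 = 1.
Substitute y = x^r sum a_n x^n and match x^{r+n}. The recurrence is
  D(n) a_n - 4 a_{n-1} + 3 a_{n-2} = 0,  where D(n) = (r+n)(r+n-1) + (16/5)(r+n) + (28/25).
  a_n = [4 a_{n-1} - 3 a_{n-2}] / D(n).
Since the indicial polynomial factors as (r - r_1)(r - r_2), D(n) = (r_1 + n - r_1)(r_1 + n - r_2) = n(n + 3/5).
Evaluating step by step (a_0 = 1):
  n = 1: D(1) = 1(1 + 3/5) = 8/5; numerator = 4(1) = 4; a_1 = (4)/(8/5) = 5/2
  n = 2: D(2) = 2(2 + 3/5) = 26/5; numerator = 4(5/2) - 3(1) = 7; a_2 = (7)/(26/5) = 35/26
  n = 3: D(3) = 3(3 + 3/5) = 54/5; numerator = 4(35/26) - 3(5/2) = -55/26; a_3 = (-55/26)/(54/5) = -275/1404
  n = 4: D(4) = 4(4 + 3/5) = 92/5; numerator = 4(-275/1404) - 3(35/26) = -3385/702; a_4 = (-3385/702)/(92/5) = -16925/64584

r = -4/5; a_0 = 1; a_1 = 5/2; a_2 = 35/26; a_3 = -275/1404; a_4 = -16925/64584


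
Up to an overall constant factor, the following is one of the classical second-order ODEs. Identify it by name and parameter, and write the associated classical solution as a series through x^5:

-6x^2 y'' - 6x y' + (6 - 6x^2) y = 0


All three coefficients share the factor -6; dividing through by -6 gives  x^2 y'' + x y' + (x^2 - 1) y = 0.
This matches the Bessel equation x^2 y'' + x y' + (x^2 - nu^2) y = 0 with nu^2 = 1, so nu = 1; the solution bounded at x = 0 is J_1(x).
Frobenius at x = 0: indicial roots ±nu; for r = nu the recurrence k(k + 2nu) c_k = -c_{k-2} gives the standard series J_nu(x) = sum_{k>=0} (-1)^k / (k! (k+nu)!) (x/2)^(2k+nu). Evaluate the first 3 terms:
  k = 0: (-1)^0 / (0! * 1! * 2^1) x^1 = 1/(1*1*2) x^1 = (1/2) x^1
  k = 1: (-1)^1 / (1! * 2! * 2^3) x^3 = -1/(1*2*8) x^3 = (-1/16) x^3
  k = 2: (-1)^2 / (2! * 3! * 2^5) x^5 = 1/(2*6*32) x^5 = (1/384) x^5
Hence J_1(x) = x^5/384 - x^3/16 + x/2 + ....

J_1(x); series = x^5/384 - x^3/16 + x/2


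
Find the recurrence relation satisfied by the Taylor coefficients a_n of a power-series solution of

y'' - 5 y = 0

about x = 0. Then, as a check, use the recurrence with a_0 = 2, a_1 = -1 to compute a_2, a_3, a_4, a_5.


Substitute y = sum_n a_n x^n into y'' + (const) y = 0.
y''(x) = sum_{n>=0} (n+2)(n+1) a_{n+2} x^n.
The ODE becomes sum_n [(n+2)(n+1) a_{n+2} - 5 a_n] x^n = 0.
Setting each coefficient to zero gives the recurrence:
  (n+2)(n+1) a_{n+2} - 5 a_n = 0,
  a_{n+2} = 5 / ((n+1)(n+2)) a_n.

Check with a_0 = 2, a_1 = -1 (apply the recurrence for n = 0, 1, 2, 3): a_0 = 2, a_1 = -1, a_2 = 5, a_3 = -5/6, a_4 = 25/12, a_5 = -5/24.

a_{n+2} = 5/((n+1)(n+2)) * a_n; check: a_0 = 2, a_1 = -1, a_2 = 5, a_3 = -5/6, a_4 = 25/12, a_5 = -5/24


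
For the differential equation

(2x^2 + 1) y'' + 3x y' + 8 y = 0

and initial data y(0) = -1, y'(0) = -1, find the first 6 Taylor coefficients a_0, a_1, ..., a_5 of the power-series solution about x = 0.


Ansatz: y(x) = sum_{n>=0} a_n x^n, so y'(x) = sum_{n>=1} n a_n x^(n-1) and y''(x) = sum_{n>=2} n(n-1) a_n x^(n-2).
Substitute into P(x) y'' + Q(x) y' + R(x) y = 0 with P(x) = 2x^2 + 1, Q(x) = 3x, R(x) = 8, and match powers of x.
Initial conditions: a_0 = -1, a_1 = -1.
Setting the coefficient of each power of x to zero and solving order by order (substituting the coefficients already found):
  x^0: 2 a_2 + 8 a_0 = 0  ->  2 a_2 = -8 a_0 = 8  ->  a_2 = 4
  x^1: 6 a_3 + 11 a_1 = 0  ->  6 a_3 = -11 a_1 = 11  ->  a_3 = 11/6
  x^2: 12 a_4 + 18 a_2 = 0  ->  12 a_4 = -18 a_2 = -72  ->  a_4 = -6
  x^3: 20 a_5 + 29 a_3 = 0  ->  20 a_5 = -29 a_3 = -319/6  ->  a_5 = -319/120
Truncated series: y(x) = -1 - x + 4 x^2 + (11/6) x^3 - 6 x^4 - (319/120) x^5 + O(x^6).

a_0 = -1; a_1 = -1; a_2 = 4; a_3 = 11/6; a_4 = -6; a_5 = -319/120


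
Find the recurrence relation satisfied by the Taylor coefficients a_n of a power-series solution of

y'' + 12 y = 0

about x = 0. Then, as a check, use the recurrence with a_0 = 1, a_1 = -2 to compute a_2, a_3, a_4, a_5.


Substitute y = sum_n a_n x^n into y'' + (const) y = 0.
y''(x) = sum_{n>=0} (n+2)(n+1) a_{n+2} x^n.
The ODE becomes sum_n [(n+2)(n+1) a_{n+2} + 12 a_n] x^n = 0.
Setting each coefficient to zero gives the recurrence:
  (n+2)(n+1) a_{n+2} + 12 a_n = 0,
  a_{n+2} = -12 / ((n+1)(n+2)) a_n.

Check with a_0 = 1, a_1 = -2 (apply the recurrence for n = 0, 1, 2, 3): a_0 = 1, a_1 = -2, a_2 = -6, a_3 = 4, a_4 = 6, a_5 = -12/5.

a_{n+2} = -12/((n+1)(n+2)) * a_n; check: a_0 = 1, a_1 = -2, a_2 = -6, a_3 = 4, a_4 = 6, a_5 = -12/5


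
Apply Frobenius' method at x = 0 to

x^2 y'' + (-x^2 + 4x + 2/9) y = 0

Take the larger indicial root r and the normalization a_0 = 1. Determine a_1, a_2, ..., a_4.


Write in Frobenius form y'' + (p(x)/x) y' + (q(x)/x^2) y = 0:
  p(x) = 0,  q(x) = -x^2 + 4x + 2/9.
Indicial equation: r(r-1) + (0) r + (2/9) = 0 -> roots r_1 = 2/3, r_2 = 1/3.
Take r = r_1 = 2/3. Let y(x) = x^r sum_{n>=0} a_n x^n with a_0 = 1.
Substitute y = x^r sum a_n x^n and match x^{r+n}. The recurrence is
  D(n) a_n + 4 a_{n-1} - 1 a_{n-2} = 0,  where D(n) = (r+n)(r+n-1) + (0)(r+n) + (2/9).
  a_n = [-4 a_{n-1} + 1 a_{n-2}] / D(n).
Since the indicial polynomial factors as (r - r_1)(r - r_2), D(n) = (r_1 + n - r_1)(r_1 + n - r_2) = n(n + 1/3).
Evaluating step by step (a_0 = 1):
  n = 1: D(1) = 1(1 + 1/3) = 4/3; numerator = -4(1) = -4; a_1 = (-4)/(4/3) = -3
  n = 2: D(2) = 2(2 + 1/3) = 14/3; numerator = -4(-3) + 1(1) = 13; a_2 = (13)/(14/3) = 39/14
  n = 3: D(3) = 3(3 + 1/3) = 10; numerator = -4(39/14) + 1(-3) = -99/7; a_3 = (-99/7)/(10) = -99/70
  n = 4: D(4) = 4(4 + 1/3) = 52/3; numerator = -4(-99/70) + 1(39/14) = 591/70; a_4 = (591/70)/(52/3) = 1773/3640

r = 2/3; a_0 = 1; a_1 = -3; a_2 = 39/14; a_3 = -99/70; a_4 = 1773/3640


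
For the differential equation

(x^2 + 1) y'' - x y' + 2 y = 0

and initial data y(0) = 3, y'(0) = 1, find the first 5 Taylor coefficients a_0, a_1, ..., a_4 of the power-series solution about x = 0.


Ansatz: y(x) = sum_{n>=0} a_n x^n, so y'(x) = sum_{n>=1} n a_n x^(n-1) and y''(x) = sum_{n>=2} n(n-1) a_n x^(n-2).
Substitute into P(x) y'' + Q(x) y' + R(x) y = 0 with P(x) = x^2 + 1, Q(x) = -x, R(x) = 2, and match powers of x.
Initial conditions: a_0 = 3, a_1 = 1.
Setting the coefficient of each power of x to zero and solving order by order (substituting the coefficients already found):
  x^0: 2 a_2 + 2 a_0 = 0  ->  2 a_2 = -2 a_0 = -6  ->  a_2 = -3
  x^1: 6 a_3 + a_1 = 0  ->  6 a_3 = -a_1 = -1  ->  a_3 = -1/6
  x^2: 12 a_4 + 2 a_2 = 0  ->  12 a_4 = -2 a_2 = 6  ->  a_4 = 1/2
Truncated series: y(x) = 3 + x - 3 x^2 - (1/6) x^3 + (1/2) x^4 + O(x^5).

a_0 = 3; a_1 = 1; a_2 = -3; a_3 = -1/6; a_4 = 1/2


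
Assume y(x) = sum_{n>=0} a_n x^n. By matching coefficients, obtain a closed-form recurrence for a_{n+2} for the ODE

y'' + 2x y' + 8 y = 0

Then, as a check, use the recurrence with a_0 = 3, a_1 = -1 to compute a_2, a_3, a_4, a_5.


Substitute y = sum_n a_n x^n.
y''(x) has coefficient (n+2)(n+1) a_{n+2} at x^n;
2 x y'(x) has coefficient 2 n a_n at x^n (shift);
8 y(x) has coefficient 8 a_n at x^n.
Matching x^n: (n+2)(n+1) a_{n+2} + (2n + 8) a_n = 0.
Thus a_{n+2} = (-2n - 8) / ((n+1)(n+2)) * a_n.

Check with a_0 = 3, a_1 = -1 (apply the recurrence for n = 0, 1, 2, 3): a_0 = 3, a_1 = -1, a_2 = -12, a_3 = 5/3, a_4 = 12, a_5 = -7/6.

a_(n+2) = (-2n - 8) / ((n+1)(n+2)) * a_n; check: a_0 = 3, a_1 = -1, a_2 = -12, a_3 = 5/3, a_4 = 12, a_5 = -7/6


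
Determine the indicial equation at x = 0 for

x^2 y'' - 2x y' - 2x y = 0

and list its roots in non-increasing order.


Divide by x^2 to reach normal form y'' + P_1(x) y' + P_2(x) y = 0 with P_1(x) = -2/x and P_2(x) = -2/x.
x = 0 is a singular point because the y'-coefficient -2/x has a pole at x = 0 and the y-coefficient -2/x has a pole at x = 0.
It is a regular singular point because x P_1(x) = p(x) = -2 and x^2 P_2(x) = q(x) = -2x are polynomials, hence analytic at x = 0.
p(0) = -2,  q(0) = 0.
Indicial equation: r(r-1) + p(0) r + q(0) = 0, i.e. r^2 + (p(0) - 1) r + q(0) = 0, i.e. r^2 - 3 r = 0.
Discriminant: (-3)^2 - 4(0) = 9, so r = (3 ± 3)/2.
Solving: r_1 = 3, r_2 = 0.

indicial: r^2 - 3 r = 0; roots r_1 = 3, r_2 = 0


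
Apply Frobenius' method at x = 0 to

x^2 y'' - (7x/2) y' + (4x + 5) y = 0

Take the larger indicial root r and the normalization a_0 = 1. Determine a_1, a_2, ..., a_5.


Write in Frobenius form y'' + (p(x)/x) y' + (q(x)/x^2) y = 0:
  p(x) = -7/2,  q(x) = 4x + 5.
Indicial equation: r(r-1) + (-7/2) r + (5) = 0 -> roots r_1 = 5/2, r_2 = 2.
Take r = r_1 = 5/2. Let y(x) = x^r sum_{n>=0} a_n x^n with a_0 = 1.
Substitute y = x^r sum a_n x^n and match x^{r+n}. The recurrence is
  D(n) a_n + 4 a_{n-1} = 0,  where D(n) = (r+n)(r+n-1) + (-7/2)(r+n) + (5).
  a_n = -4 / D(n) * a_{n-1}.
Since the indicial polynomial factors as (r - r_1)(r - r_2), D(n) = (r_1 + n - r_1)(r_1 + n - r_2) = n(n + 1/2).
Evaluating step by step (a_0 = 1):
  n = 1: D(1) = 1(1 + 1/2) = 3/2; numerator = -4(1) = -4; a_1 = (-4)/(3/2) = -8/3
  n = 2: D(2) = 2(2 + 1/2) = 5; numerator = -4(-8/3) = 32/3; a_2 = (32/3)/(5) = 32/15
  n = 3: D(3) = 3(3 + 1/2) = 21/2; numerator = -4(32/15) = -128/15; a_3 = (-128/15)/(21/2) = -256/315
  n = 4: D(4) = 4(4 + 1/2) = 18; numerator = -4(-256/315) = 1024/315; a_4 = (1024/315)/(18) = 512/2835
  n = 5: D(5) = 5(5 + 1/2) = 55/2; numerator = -4(512/2835) = -2048/2835; a_5 = (-2048/2835)/(55/2) = -4096/155925

r = 5/2; a_0 = 1; a_1 = -8/3; a_2 = 32/15; a_3 = -256/315; a_4 = 512/2835; a_5 = -4096/155925


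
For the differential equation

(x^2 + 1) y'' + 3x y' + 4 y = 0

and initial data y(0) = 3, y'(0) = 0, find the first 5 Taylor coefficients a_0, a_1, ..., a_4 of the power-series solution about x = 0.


Ansatz: y(x) = sum_{n>=0} a_n x^n, so y'(x) = sum_{n>=1} n a_n x^(n-1) and y''(x) = sum_{n>=2} n(n-1) a_n x^(n-2).
Substitute into P(x) y'' + Q(x) y' + R(x) y = 0 with P(x) = x^2 + 1, Q(x) = 3x, R(x) = 4, and match powers of x.
Initial conditions: a_0 = 3, a_1 = 0.
Setting the coefficient of each power of x to zero and solving order by order (substituting the coefficients already found):
  x^0: 2 a_2 + 4 a_0 = 0  ->  2 a_2 = -4 a_0 = -12  ->  a_2 = -6
  x^1: 6 a_3 + 7 a_1 = 0  ->  6 a_3 = -7 a_1 = 0  ->  a_3 = 0
  x^2: 12 a_4 + 12 a_2 = 0  ->  12 a_4 = -12 a_2 = 72  ->  a_4 = 6
Truncated series: y(x) = 3 - 6 x^2 + 6 x^4 + O(x^5).

a_0 = 3; a_1 = 0; a_2 = -6; a_3 = 0; a_4 = 6


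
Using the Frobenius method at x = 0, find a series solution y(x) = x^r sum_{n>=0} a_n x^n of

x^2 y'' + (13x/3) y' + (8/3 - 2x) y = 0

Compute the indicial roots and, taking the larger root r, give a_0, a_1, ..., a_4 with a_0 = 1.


Write in Frobenius form y'' + (p(x)/x) y' + (q(x)/x^2) y = 0:
  p(x) = 13/3,  q(x) = 8/3 - 2x.
Indicial equation: r(r-1) + (13/3) r + (8/3) = 0 -> roots r_1 = -4/3, r_2 = -2.
Take r = r_1 = -4/3. Let y(x) = x^r sum_{n>=0} a_n x^n with a_0 = 1.
Substitute y = x^r sum a_n x^n and match x^{r+n}. The recurrence is
  D(n) a_n - 2 a_{n-1} = 0,  where D(n) = (r+n)(r+n-1) + (13/3)(r+n) + (8/3).
  a_n = 2 / D(n) * a_{n-1}.
Since the indicial polynomial factors as (r - r_1)(r - r_2), D(n) = (r_1 + n - r_1)(r_1 + n - r_2) = n(n + 2/3).
Evaluating step by step (a_0 = 1):
  n = 1: D(1) = 1(1 + 2/3) = 5/3; numerator = 2(1) = 2; a_1 = (2)/(5/3) = 6/5
  n = 2: D(2) = 2(2 + 2/3) = 16/3; numerator = 2(6/5) = 12/5; a_2 = (12/5)/(16/3) = 9/20
  n = 3: D(3) = 3(3 + 2/3) = 11; numerator = 2(9/20) = 9/10; a_3 = (9/10)/(11) = 9/110
  n = 4: D(4) = 4(4 + 2/3) = 56/3; numerator = 2(9/110) = 9/55; a_4 = (9/55)/(56/3) = 27/3080

r = -4/3; a_0 = 1; a_1 = 6/5; a_2 = 9/20; a_3 = 9/110; a_4 = 27/3080


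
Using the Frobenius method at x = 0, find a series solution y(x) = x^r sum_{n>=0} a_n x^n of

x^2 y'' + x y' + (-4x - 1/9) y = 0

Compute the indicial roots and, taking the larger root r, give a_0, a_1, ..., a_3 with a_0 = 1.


Write in Frobenius form y'' + (p(x)/x) y' + (q(x)/x^2) y = 0:
  p(x) = 1,  q(x) = -4x - 1/9.
Indicial equation: r(r-1) + (1) r + (-1/9) = 0 -> roots r_1 = 1/3, r_2 = -1/3.
Take r = r_1 = 1/3. Let y(x) = x^r sum_{n>=0} a_n x^n with a_0 = 1.
Substitute y = x^r sum a_n x^n and match x^{r+n}. The recurrence is
  D(n) a_n - 4 a_{n-1} = 0,  where D(n) = (r+n)(r+n-1) + (1)(r+n) + (-1/9).
  a_n = 4 / D(n) * a_{n-1}.
Since the indicial polynomial factors as (r - r_1)(r - r_2), D(n) = (r_1 + n - r_1)(r_1 + n - r_2) = n(n + 2/3).
Evaluating step by step (a_0 = 1):
  n = 1: D(1) = 1(1 + 2/3) = 5/3; numerator = 4(1) = 4; a_1 = (4)/(5/3) = 12/5
  n = 2: D(2) = 2(2 + 2/3) = 16/3; numerator = 4(12/5) = 48/5; a_2 = (48/5)/(16/3) = 9/5
  n = 3: D(3) = 3(3 + 2/3) = 11; numerator = 4(9/5) = 36/5; a_3 = (36/5)/(11) = 36/55

r = 1/3; a_0 = 1; a_1 = 12/5; a_2 = 9/5; a_3 = 36/55


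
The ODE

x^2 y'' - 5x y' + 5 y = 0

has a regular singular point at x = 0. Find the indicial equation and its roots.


Divide by x^2 to reach normal form y'' + P_1(x) y' + P_2(x) y = 0 with P_1(x) = -5/x and P_2(x) = 5/x^2.
x = 0 is a singular point because the y'-coefficient -5/x has a pole at x = 0 and the y-coefficient 5/x^2 has a pole at x = 0.
It is a regular singular point because x P_1(x) = p(x) = -5 and x^2 P_2(x) = q(x) = 5 are polynomials, hence analytic at x = 0.
p(0) = -5,  q(0) = 5.
Indicial equation: r(r-1) + p(0) r + q(0) = 0, i.e. r^2 + (p(0) - 1) r + q(0) = 0, i.e. r^2 - 6 r + 5 = 0.
Discriminant: (-6)^2 - 4(5) = 16, so r = (6 ± 4)/2.
Solving: r_1 = 5, r_2 = 1.

indicial: r^2 - 6 r + 5 = 0; roots r_1 = 5, r_2 = 1


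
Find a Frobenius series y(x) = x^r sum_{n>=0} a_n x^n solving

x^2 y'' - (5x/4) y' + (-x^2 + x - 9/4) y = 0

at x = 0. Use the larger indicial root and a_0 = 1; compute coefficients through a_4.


Write in Frobenius form y'' + (p(x)/x) y' + (q(x)/x^2) y = 0:
  p(x) = -5/4,  q(x) = -x^2 + x - 9/4.
Indicial equation: r(r-1) + (-5/4) r + (-9/4) = 0 -> roots r_1 = 3, r_2 = -3/4.
Take r = r_1 = 3. Let y(x) = x^r sum_{n>=0} a_n x^n with a_0 = 1.
Substitute y = x^r sum a_n x^n and match x^{r+n}. The recurrence is
  D(n) a_n + 1 a_{n-1} - 1 a_{n-2} = 0,  where D(n) = (r+n)(r+n-1) + (-5/4)(r+n) + (-9/4).
  a_n = [-1 a_{n-1} + 1 a_{n-2}] / D(n).
Since the indicial polynomial factors as (r - r_1)(r - r_2), D(n) = (r_1 + n - r_1)(r_1 + n - r_2) = n(n + 15/4).
Evaluating step by step (a_0 = 1):
  n = 1: D(1) = 1(1 + 15/4) = 19/4; numerator = -1(1) = -1; a_1 = (-1)/(19/4) = -4/19
  n = 2: D(2) = 2(2 + 15/4) = 23/2; numerator = -1(-4/19) + 1(1) = 23/19; a_2 = (23/19)/(23/2) = 2/19
  n = 3: D(3) = 3(3 + 15/4) = 81/4; numerator = -1(2/19) + 1(-4/19) = -6/19; a_3 = (-6/19)/(81/4) = -8/513
  n = 4: D(4) = 4(4 + 15/4) = 31; numerator = -1(-8/513) + 1(2/19) = 62/513; a_4 = (62/513)/(31) = 2/513

r = 3; a_0 = 1; a_1 = -4/19; a_2 = 2/19; a_3 = -8/513; a_4 = 2/513


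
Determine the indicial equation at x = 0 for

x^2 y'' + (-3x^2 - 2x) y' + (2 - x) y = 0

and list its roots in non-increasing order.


Divide by x^2 to reach normal form y'' + P_1(x) y' + P_2(x) y = 0 with P_1(x) = -3 - 2/x and P_2(x) = -1/x + 2/x^2.
x = 0 is a singular point because the y'-coefficient -3 - 2/x has a pole at x = 0 and the y-coefficient -1/x + 2/x^2 has a pole at x = 0.
It is a regular singular point because x P_1(x) = p(x) = -3x - 2 and x^2 P_2(x) = q(x) = 2 - x are polynomials, hence analytic at x = 0.
p(0) = -2,  q(0) = 2.
Indicial equation: r(r-1) + p(0) r + q(0) = 0, i.e. r^2 + (p(0) - 1) r + q(0) = 0, i.e. r^2 - 3 r + 2 = 0.
Discriminant: (-3)^2 - 4(2) = 1, so r = (3 ± 1)/2.
Solving: r_1 = 2, r_2 = 1.

indicial: r^2 - 3 r + 2 = 0; roots r_1 = 2, r_2 = 1


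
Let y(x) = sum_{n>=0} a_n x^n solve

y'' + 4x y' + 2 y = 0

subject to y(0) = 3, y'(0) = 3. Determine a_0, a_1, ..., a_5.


Ansatz: y(x) = sum_{n>=0} a_n x^n, so y'(x) = sum_{n>=1} n a_n x^(n-1) and y''(x) = sum_{n>=2} n(n-1) a_n x^(n-2).
Substitute into P(x) y'' + Q(x) y' + R(x) y = 0 with P(x) = 1, Q(x) = 4x, R(x) = 2, and match powers of x.
Initial conditions: a_0 = 3, a_1 = 3.
Setting the coefficient of each power of x to zero and solving order by order (substituting the coefficients already found):
  x^0: 2 a_2 + 2 a_0 = 0  ->  2 a_2 = -2 a_0 = -6  ->  a_2 = -3
  x^1: 6 a_3 + 6 a_1 = 0  ->  6 a_3 = -6 a_1 = -18  ->  a_3 = -3
  x^2: 12 a_4 + 10 a_2 = 0  ->  12 a_4 = -10 a_2 = 30  ->  a_4 = 5/2
  x^3: 20 a_5 + 14 a_3 = 0  ->  20 a_5 = -14 a_3 = 42  ->  a_5 = 21/10
Truncated series: y(x) = 3 + 3 x - 3 x^2 - 3 x^3 + (5/2) x^4 + (21/10) x^5 + O(x^6).

a_0 = 3; a_1 = 3; a_2 = -3; a_3 = -3; a_4 = 5/2; a_5 = 21/10


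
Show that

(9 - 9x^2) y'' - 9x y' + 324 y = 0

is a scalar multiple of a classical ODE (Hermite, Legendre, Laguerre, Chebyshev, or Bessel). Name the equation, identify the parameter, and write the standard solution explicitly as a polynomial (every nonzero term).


All three coefficients share the factor 9; dividing through by 9 gives  (1 - x^2) y'' - x y' + 36 y = 0.
This matches the Chebyshev equation (1 - x^2) y'' - x y' + n^2 y = 0 (note the -x y' term, not -2x y') with n^2 = 36, so n = 6; the polynomial solution is T_6(x).
With y = sum_k a_k x^k, matching x^k gives (k+2)(k+1) a_{k+2} = (k^2 - n^2) a_k = (k - 6)(k + 6) a_k. The right side vanishes at k = 6, so the series with the parity of 6 terminates at degree 6.
Standard normalization: leading coefficient of T_n is 2^(n-1), so a_6 = 2^5 = 32. Work downward with a_k = (k+1)(k+2) a_{k+2} / ((k - 6)(k + 6)):
  a_4 = (5)(6)(32) / ((4 - 6)(4 + 6)) = 960/(-20) = -48
  a_2 = (3)(4)(-48) / ((2 - 6)(2 + 6)) = -576/(-32) = 18
  a_0 = (1)(2)(18) / ((0 - 6)(0 + 6)) = 36/(-36) = -1
Hence T_6(x) = 32 x^6 - 48 x^4 + 18 x^2 - 1.

T_6(x); series = 32 x^6 - 48 x^4 + 18 x^2 - 1


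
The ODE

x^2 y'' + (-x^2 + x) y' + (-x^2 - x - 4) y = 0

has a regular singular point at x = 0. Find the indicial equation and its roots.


Divide by x^2 to reach normal form y'' + P_1(x) y' + P_2(x) y = 0 with P_1(x) = -1 + 1/x and P_2(x) = -1 - 1/x - 4/x^2.
x = 0 is a singular point because the y'-coefficient -1 + 1/x has a pole at x = 0 and the y-coefficient -1 - 1/x - 4/x^2 has a pole at x = 0.
It is a regular singular point because x P_1(x) = p(x) = 1 - x and x^2 P_2(x) = q(x) = -x^2 - x - 4 are polynomials, hence analytic at x = 0.
p(0) = 1,  q(0) = -4.
Indicial equation: r(r-1) + p(0) r + q(0) = 0, i.e. r^2 + (p(0) - 1) r + q(0) = 0, i.e. r^2 - 4 = 0.
Discriminant: (0)^2 - 4(-4) = 16, so r = (0 ± 4)/2.
Solving: r_1 = 2, r_2 = -2.

indicial: r^2 - 4 = 0; roots r_1 = 2, r_2 = -2


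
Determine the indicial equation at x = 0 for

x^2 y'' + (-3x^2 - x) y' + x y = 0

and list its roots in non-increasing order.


Divide by x^2 to reach normal form y'' + P_1(x) y' + P_2(x) y = 0 with P_1(x) = -3 - 1/x and P_2(x) = 1/x.
x = 0 is a singular point because the y'-coefficient -3 - 1/x has a pole at x = 0 and the y-coefficient 1/x has a pole at x = 0.
It is a regular singular point because x P_1(x) = p(x) = -3x - 1 and x^2 P_2(x) = q(x) = x are polynomials, hence analytic at x = 0.
p(0) = -1,  q(0) = 0.
Indicial equation: r(r-1) + p(0) r + q(0) = 0, i.e. r^2 + (p(0) - 1) r + q(0) = 0, i.e. r^2 - 2 r = 0.
Discriminant: (-2)^2 - 4(0) = 4, so r = (2 ± 2)/2.
Solving: r_1 = 2, r_2 = 0.

indicial: r^2 - 2 r = 0; roots r_1 = 2, r_2 = 0
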